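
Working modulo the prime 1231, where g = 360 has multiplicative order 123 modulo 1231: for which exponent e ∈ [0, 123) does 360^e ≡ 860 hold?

Baby-step giant-step with m = ceil(sqrt(123)) = 12.
Baby table (360^j mod 1231 for j=0..11):
  0:1  1:360  2:345  3:1100  4:849  5:352  6:1158  7:802
  8:666  9:946  10:804  11:155
Giant step factor: 360^(-12) ≡ 1000 (mod 1231).
Scan 860·1000^i mod 1231 for i = 0, 1, …:
  i=0: 860   i=1: 762   i=2: 11   i=3: 1152
  i=4: 1015   i=5: 656   i=6: 1108   i=7: 100
  i=8: 289   i=9: 946
Match at i=9, j=9: e = 9·12 + 9 = 117.

117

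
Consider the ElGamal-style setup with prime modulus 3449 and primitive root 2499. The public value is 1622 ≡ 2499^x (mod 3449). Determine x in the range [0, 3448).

2612

Baby-step giant-step with m = ceil(sqrt(3448)) = 59.
Baby table (2499^j mod 3449 for j=0..58):
  0:1  1:2499  2:2311  3:1563  4:1669  5:990  6:1077  7:1203
  8:2218  9:239  10:584  11:489  12:1065  13:2256  14:2078  15:2177
  16:1250  17:2405  18:1937  19:1616  20:3054  21:2758  22:1140  23:3435
  24:2953  25:2136  26:2261  27:777  28:3385  29:2167  30:403  31:3438
  32:103  33:2171  34:52  35:2335  36:2906  37:1949  38:563  39:3194
  40:820  41:474  42:1519  43:2081  44:2776  45:1285  46:196  47:46
  48:1137  49:2836  50:2918  51:896  52:703  53:1256  54:154  55:2007
  56:647  57:2721  58:1800
Giant step factor: 2499^(-59) ≡ 583 (mod 3449).
Scan 1622·583^i mod 3449 for i = 0, 1, …:
  i=0: 1622   i=1: 600   i=2: 1451   i=3: 928
  i=4: 2980   i=5: 2493   i=6: 1390   i=7: 3304
  i=8: 1690   i=9: 2305     …   i=43: 505
  i=44: 1250
Match at i=44, j=16: x = 44·59 + 16 = 2612.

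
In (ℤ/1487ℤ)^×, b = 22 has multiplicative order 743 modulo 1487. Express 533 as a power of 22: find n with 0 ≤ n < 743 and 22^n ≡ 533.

590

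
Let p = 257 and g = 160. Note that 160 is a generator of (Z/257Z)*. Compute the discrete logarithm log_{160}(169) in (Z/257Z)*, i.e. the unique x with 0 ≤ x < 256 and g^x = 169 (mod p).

12

Baby-step giant-step with m = ceil(sqrt(256)) = 16.
Baby table (160^j mod 257 for j=0..15):
  0:1  1:160  2:157  3:191  4:234  5:175  6:244  7:233
  8:15  9:87  10:42  11:38  12:169  13:55  14:62  15:154
Giant step factor: 160^(-16) ≡ 8 (mod 257).
Scan 169·8^i mod 257 for i = 0, 1, …:
  i=0: 169
Match at i=0, j=12: x = 0·16 + 12 = 12.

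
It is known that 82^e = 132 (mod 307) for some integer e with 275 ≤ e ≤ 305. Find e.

275

Compute 82^275 mod 307 = 132, then multiply by 82 repeatedly:
  82^275=132
Found 132 at exponent 275.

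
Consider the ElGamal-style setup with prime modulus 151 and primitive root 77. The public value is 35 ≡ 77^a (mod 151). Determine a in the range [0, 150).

139

Baby-step giant-step with m = ceil(sqrt(150)) = 13.
Baby table (77^j mod 151 for j=0..12):
  0:1  1:77  2:40  3:60  4:90  5:135  6:127  7:115
  8:97  9:70  10:105  11:82  12:123
Giant step factor: 77^(-13) ≡ 133 (mod 151).
Scan 35·133^i mod 151 for i = 0, 1, …:
  i=0: 35   i=1: 125   i=2: 15   i=3: 32
  i=4: 28   i=5: 100   i=6: 12   i=7: 86
  i=8: 113   i=9: 80   i=10: 70
Match at i=10, j=9: a = 10·13 + 9 = 139.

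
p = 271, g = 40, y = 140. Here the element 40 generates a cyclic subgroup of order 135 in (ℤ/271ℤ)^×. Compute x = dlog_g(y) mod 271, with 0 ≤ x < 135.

130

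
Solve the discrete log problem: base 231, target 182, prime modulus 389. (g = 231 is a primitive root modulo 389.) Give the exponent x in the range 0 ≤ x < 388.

Baby-step giant-step with m = ceil(sqrt(388)) = 20.
Baby table (231^j mod 389 for j=0..19):
  0:1  1:231  2:68  3:148  4:345  5:339  6:120  7:101
  8:380  9:255  10:166  11:224  12:7  13:61  14:87  15:258
  16:81  17:39  18:62  19:318
Giant step factor: 231^(-20) ≡ 142 (mod 389).
Scan 182·142^i mod 389 for i = 0, 1, …:
  i=0: 182   i=1: 170   i=2: 22   i=3: 12
  i=4: 148
Match at i=4, j=3: x = 4·20 + 3 = 83.

83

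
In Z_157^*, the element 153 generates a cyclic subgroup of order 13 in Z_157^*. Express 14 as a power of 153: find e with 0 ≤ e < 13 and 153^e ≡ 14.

6

Successive powers of 153 modulo 157:
  153^0=1  153^1=153  153^2=16  153^3=93  153^4=99  153^5=75
  153^6=14
So 153^6 ≡ 14 (mod 157), giving e = 6.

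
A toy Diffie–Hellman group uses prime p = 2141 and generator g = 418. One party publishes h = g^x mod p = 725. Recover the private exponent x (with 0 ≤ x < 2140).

1748

Baby-step giant-step with m = ceil(sqrt(2140)) = 47.
Baby table (418^j mod 2141 for j=0..46):
  0:1  1:418  2:1303  3:840  4:2137  5:469  6:1211  7:922
  8:16  9:265  10:1579  11:594  12:2077  13:1081  14:107  15:1906
  16:256  17:2099  18:1713  19:940  20:1117  21:168  22:1712  23:522
  24:1955  25:1469  26:1716  27:53  28:744  29:547  30:1700  31:1929
  32:1306  33:2094  34:1764  35:848  36:1199  37:188  38:1508  39:890
  40:1627  41:1389  42:391  43:722  44:2056  45:867  46:577
Giant step factor: 418^(-47) ≡ 1777 (mod 2141).
Scan 725·1777^i mod 2141 for i = 0, 1, …:
  i=0: 725   i=1: 1584   i=2: 1494   i=3: 2139
  i=4: 728   i=5: 492   i=6: 756   i=7: 1005
  i=8: 291   i=9: 1126     …   i=36: 1158
  i=37: 265
Match at i=37, j=9: x = 37·47 + 9 = 1748.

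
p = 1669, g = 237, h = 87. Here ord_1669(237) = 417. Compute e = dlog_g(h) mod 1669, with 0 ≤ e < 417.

306

Baby-step giant-step with m = ceil(sqrt(417)) = 21.
Baby table (237^j mod 1669 for j=0..20):
  0:1  1:237  2:1092  3:109  4:798  5:529  6:198  7:194
  8:915  9:1554  10:1118  11:1264  12:817  13:25  14:918  15:596
  16:1056  17:1591  18:1542  19:1612  20:1512
Giant step factor: 237^(-21) ≡ 826 (mod 1669).
Scan 87·826^i mod 1669 for i = 0, 1, …:
  i=0: 87   i=1: 95   i=2: 27   i=3: 605
  i=4: 699   i=5: 1569   i=6: 850   i=7: 1120
  i=8: 494   i=9: 808     …   i=13: 1082
  i=14: 817
Match at i=14, j=12: e = 14·21 + 12 = 306.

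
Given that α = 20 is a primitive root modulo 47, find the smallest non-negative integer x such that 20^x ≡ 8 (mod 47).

Baby-step giant-step with m = ceil(sqrt(46)) = 7.
Baby table (20^j mod 47 for j=0..6):
  0:1  1:20  2:24  3:10  4:12  5:5  6:6
Giant step factor: 20^(-7) ≡ 38 (mod 47).
Scan 8·38^i mod 47 for i = 0, 1, …:
  i=0: 8   i=1: 22   i=2: 37   i=3: 43
  i=4: 36   i=5: 5
Match at i=5, j=5: x = 5·7 + 5 = 40.

40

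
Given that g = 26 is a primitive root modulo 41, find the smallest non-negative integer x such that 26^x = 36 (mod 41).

26

Successive powers of 26 modulo 41:
  26^0=1  26^1=26  26^2=20  26^3=28  26^4=31  26^5=27
  26^6=5  26^7=7  26^8=18  26^9=17  26^10=32  26^11=12
  26^12=25  26^13=35  26^14=8  26^15=3  26^16=37  26^17=19
  26^18=2  26^19=11  26^20=40  26^21=15  26^22=21  26^23=13
  26^24=10  26^25=14  26^26=36
So 26^26 ≡ 36 (mod 41), giving x = 26.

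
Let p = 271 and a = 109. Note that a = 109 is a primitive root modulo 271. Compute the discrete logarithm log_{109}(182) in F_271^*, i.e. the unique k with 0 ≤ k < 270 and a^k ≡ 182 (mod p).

Baby-step giant-step with m = ceil(sqrt(270)) = 17.
Baby table (109^j mod 271 for j=0..16):
  0:1  1:109  2:228  3:191  4:223  5:188  6:167  7:46
  8:136  9:190  10:114  11:231  12:247  13:94  14:219  15:23
  16:68
Giant step factor: 109^(-17) ≡ 97 (mod 271).
Scan 182·97^i mod 271 for i = 0, 1, …:
  i=0: 182   i=1: 39   i=2: 260   i=3: 17
  i=4: 23
Match at i=4, j=15: k = 4·17 + 15 = 83.

83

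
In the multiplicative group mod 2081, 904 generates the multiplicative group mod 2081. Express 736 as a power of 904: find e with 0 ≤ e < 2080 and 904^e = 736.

Baby-step giant-step with m = ceil(sqrt(2080)) = 46.
Baby table (904^j mod 2081 for j=0..45):
  0:1  1:904  2:1464  3:2021  4:1947  5:1643  6:1519  7:1797
  8:1308  9:424  10:392  11:598  12:1613  13:1452  14:1578  15:1027
  16:282  17:1046  18:810  19:1809  20:1751  21:1344  22:1753  23:1071
  24:519  25:951  26:251  27:75  28:1208  29:1588  30:1743  31:355
  32:446  33:1551  34:1591  35:293  36:585  37:266  38:1149  39:277
  40:688  41:1814  42:28  43:340  44:1453  45:401
Giant step factor: 904^(-46) ≡ 604 (mod 2081).
Scan 736·604^i mod 2081 for i = 0, 1, …:
  i=0: 736   i=1: 1291   i=2: 1470   i=3: 1374
  i=4: 1658   i=5: 471   i=6: 1468   i=7: 166
  i=8: 376   i=9: 275     …   i=17: 1656
  i=18: 1344
Match at i=18, j=21: e = 18·46 + 21 = 849.

849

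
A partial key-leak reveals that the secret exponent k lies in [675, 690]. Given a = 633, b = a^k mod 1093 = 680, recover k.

683

Compute 633^675 mod 1093 = 148, then multiply by 633 repeatedly:
  633^675=148  633^676=779  633^677=164  633^678=1070  633^679=743
  633^680=329  633^681=587  633^682=1044  633^683=680
Found 680 at exponent 683.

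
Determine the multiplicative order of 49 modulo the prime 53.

13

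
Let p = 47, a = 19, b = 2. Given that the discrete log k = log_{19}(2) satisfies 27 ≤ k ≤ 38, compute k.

28

Compute 19^27 mod 47 = 10, then multiply by 19 repeatedly:
  19^27=10  19^28=2
Found 2 at exponent 28.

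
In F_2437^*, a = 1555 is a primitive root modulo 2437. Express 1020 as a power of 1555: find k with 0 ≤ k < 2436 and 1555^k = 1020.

1052

Baby-step giant-step with m = ceil(sqrt(2436)) = 50.
Baby table (1555^j mod 2437 for j=0..49):
  0:1  1:1555  2:521  3:1071  4:934  5:2355  6:1651  7:1144
  8:2347  9:1396  10:1850  11:1090  12:1235  13:69  14:67  15:1831
  16:789  17:1084  18:1653  19:1817  20:952  21:1101  22:1281  23:926
  24:2100  25:2357  26:2324  27:2186  28:2052  29:827  30:1686  31:1955
  32:1086  33:2326  34:422  35:657  36:532  37:1117  38:1791  39:1951
  40:2177  41:242  42:1012  43:1795  44:860  45:1824  46:2089  47:2311
  48:1467  49:153
Giant step factor: 1555^(-50) ≡ 848 (mod 2437).
Scan 1020·848^i mod 2437 for i = 0, 1, …:
  i=0: 1020   i=1: 2262   i=2: 257   i=3: 1043
  i=4: 2270   i=5: 2167   i=6: 118   i=7: 147
  i=8: 369   i=9: 976     …   i=20: 584
  i=21: 521
Match at i=21, j=2: k = 21·50 + 2 = 1052.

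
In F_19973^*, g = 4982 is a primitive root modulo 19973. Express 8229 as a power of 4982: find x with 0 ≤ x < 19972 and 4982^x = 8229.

Baby-step giant-step with m = ceil(sqrt(19972)) = 142.
Baby table (4982^j mod 19973 for j=0..141):
  0:1  1:4982  2:13858  3:13868  4:3769  5:2538  6:1407  7:19124
  8:4558  9:18628  10:10138  11:15772  12:2322  13:3837  14:1773  15:5020
  16:3444  17:1201  18:11455  19:5949  20:17959  21:12671  22:12242  23:12075
  24:18947  25:1556  26:2468  27:12181  28:7768  29:12475  30:14447  31:12235
  32:17147  33:1833  34:4345  35:16031  36:14388  37:17892  38:18418  39:2514
  40:1677  41:6100  42:11267  43:8064  44:9145  45:1977  46:2725  47:14283
  48:14080  49:1384  50:4403  51:5392  52:19232  53:3343  54:17317  55:9907
  56:3391  57:16777  58:15982  59:9946  60:17932  61:17968  62:17563  63:17126
  64:17049  65:12922  66:4425  67:15131  68:4540  69:8844  70:370  71:5824
  72:14372  73:18072  74:16393  75:329  76:1292  77:5438  78:8728  79:1675
  80:16109  81:3524  82:301  83:1607  84:16874  85:19884  86:15981  87:4964
  88:4074  89:4100  90:13794  91:14588  92:15642  93:13771  94:19840  95:16476
  96:14375  97:13045  98:18021  99:1987  100:12599  101:13052  102:12949  103:19101
  104:9810  105:19462  106:10742  107:8977  108:3867  109:11422  110:1327  111:51
  112:14406  113:7703  114:8213  115:12462  116:9600  117:11838  118:16620  119:12755
  120:11297  121:17713  122:5452  123:18557  124:15930  125:10531  126:16344  127:15860
  128:1332  129:4988  130:3804  131:17124  132:7085  133:5179  134:16635  135:7593
  136:19437  137:6030  138:2068  139:16681  140:17062  141:17769
Giant step factor: 4982^(-142) ≡ 5919 (mod 19973).
Scan 8229·5919^i mod 19973 for i = 0, 1, …:
  i=0: 8229   i=1: 13277   i=2: 12781   i=3: 12988
  i=4: 19868   i=5: 17641   i=6: 18208   i=7: 18817
  i=8: 8375   i=9: 18612     …   i=115: 13366
  i=116: 301
Match at i=116, j=82: x = 116·142 + 82 = 16554.

16554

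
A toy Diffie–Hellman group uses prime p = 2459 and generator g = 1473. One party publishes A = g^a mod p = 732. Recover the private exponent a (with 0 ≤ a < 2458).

1106

Baby-step giant-step with m = ceil(sqrt(2458)) = 50.
Baby table (1473^j mod 2459 for j=0..49):
  0:1  1:1473  2:891  3:1796  4:2083  5:1886  6:1867  7:929
  8:1213  9:1515  10:1282  11:2333  12:1286  13:848  14:2391  15:655
  16:887  17:822  18:978  19:2079  20:912  21:762  22:1122  23:258
  24:1348  25:1191  26:1076  27:1352  28:2165  29:2181  30:1159  31:661
  32:2348  33:1250  34:1918  35:2282  36:2392  37:2128  38:1778  39:159
  40:602  41:1506  42:320  43:1691  44:2335  45:1773  46:171  47:1065
  48:2362  49:2200
Giant step factor: 1473^(-50) ≡ 754 (mod 2459).
Scan 732·754^i mod 2459 for i = 0, 1, …:
  i=0: 732   i=1: 1112   i=2: 2388   i=3: 564
  i=4: 2308   i=5: 1719   i=6: 233   i=7: 1093
  i=8: 357   i=9: 1147     …   i=21: 371
  i=22: 1867
Match at i=22, j=6: a = 22·50 + 6 = 1106.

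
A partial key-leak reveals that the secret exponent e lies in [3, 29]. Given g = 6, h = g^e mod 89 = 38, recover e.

Compute 6^3 mod 89 = 38, then multiply by 6 repeatedly:
  6^3=38
Found 38 at exponent 3.

3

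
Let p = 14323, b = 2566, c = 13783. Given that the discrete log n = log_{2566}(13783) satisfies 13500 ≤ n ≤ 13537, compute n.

Compute 2566^13500 mod 14323 = 8491, then multiply by 2566 repeatedly:
  2566^13500=8491  2566^13501=2623  2566^13502=13131  2566^13503=6450  2566^13504=7635
  2566^13505=11869  2566^13506=5156  2566^13507=10167  2566^13508=6339  2566^13509=9269
  2566^13510=8074  2566^13511=6826  2566^13512=12810  2566^13513=13498  2566^13514=2854
  2566^13515=4311  2566^13516=4670  2566^13517=9192  2566^13518=11014  2566^13519=2645
  2566^13520=12291  2566^13521=13783
Found 13783 at exponent 13521.

13521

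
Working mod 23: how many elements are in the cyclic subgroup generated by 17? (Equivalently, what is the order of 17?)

The order of 17 must divide p − 1 = 22 = 2 · 11.
Divisors: 1, 2, 11, 22.
Check each in increasing order: 17^1 ≡ 17;  17^2 ≡ 13;  17^11 ≡ 22;  17^22 ≡ 1.
Smallest exponent giving 1 is 22.

22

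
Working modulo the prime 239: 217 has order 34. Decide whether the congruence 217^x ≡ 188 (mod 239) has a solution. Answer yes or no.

188 ∈ ⟨217⟩ iff 188^34 ≡ 1 (mod 239), since |⟨217⟩| = 34.
188^34 mod 239 = 1.
Since 1 = 1, 188 lies in the subgroup.

yes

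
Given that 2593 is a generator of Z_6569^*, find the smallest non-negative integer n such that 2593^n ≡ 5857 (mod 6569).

1552

Baby-step giant-step with m = ceil(sqrt(6568)) = 82.
Baby table (2593^j mod 6569 for j=0..81):
  0:1  1:2593  2:3562  3:252  4:3105  5:4240  6:4383  7:749
  8:4302  9:924  10:4816  11:219  12:2933  13:4936  14:2636  15:3388
  16:2331  17:803  18:6375  19:2771  20:5286  21:3664  22:1978  23:5134
  24:3668  25:5781  26:6244  27:4676  28:5063  29:3497  30:2501  31:1490
  32:998  33:6197  34:1047  35:1874  36:4791  37:1084  38:5849  39:5205
  40:3839  41:2492  42:4429  43:1785  44:3929  45:5947  46:3128  47:4758
  48:912  49:6545  50:3458  51:6478  52:521  53:4308  54:3344  55:6481
  56:1731  57:1856  58:4100  59:2658  60:1313  61:1867  62:6347  63:2426
  64:4085  65:3177  66:435  67:4656  68:5755  69:4516  70:4030  71:5080
  72:1595  73:3934  74:5774  75:1231  76:6018  77:3299  78:1469  79:5666
  80:3654  81:2324
Giant step factor: 2593^(-82) ≡ 5444 (mod 6569).
Scan 5857·5444^i mod 6569 for i = 0, 1, …:
  i=0: 5857   i=1: 6151   i=2: 3851   i=3: 3165
  i=4: 6342   i=5: 5753   i=6: 4909   i=7: 1904
  i=8: 6063   i=9: 4316     …   i=17: 853
  i=18: 6018
Match at i=18, j=76: n = 18·82 + 76 = 1552.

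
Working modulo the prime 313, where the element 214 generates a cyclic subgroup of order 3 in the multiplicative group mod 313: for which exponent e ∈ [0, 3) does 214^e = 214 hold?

1

Successive powers of 214 modulo 313:
  214^0=1  214^1=214
So 214^1 ≡ 214 (mod 313), giving e = 1.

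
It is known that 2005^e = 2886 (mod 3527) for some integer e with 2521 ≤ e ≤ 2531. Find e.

2528

Compute 2005^2521 mod 3527 = 1249, then multiply by 2005 repeatedly:
  2005^2521=1249  2005^2522=75  2005^2523=2241  2005^2524=3334  2005^2525=1005
  2005^2526=1108  2005^2527=3057  2005^2528=2886
Found 2886 at exponent 2528.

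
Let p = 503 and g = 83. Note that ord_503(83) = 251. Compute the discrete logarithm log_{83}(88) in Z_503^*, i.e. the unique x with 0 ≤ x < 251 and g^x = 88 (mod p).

Baby-step giant-step with m = ceil(sqrt(251)) = 16.
Baby table (83^j mod 503 for j=0..15):
  0:1  1:83  2:350  3:379  4:271  5:361  6:286  7:97
  8:3  9:249  10:44  11:131  12:310  13:77  14:355  15:291
Giant step factor: 83^(-16) ≡ 56 (mod 503).
Scan 88·56^i mod 503 for i = 0, 1, …:
  i=0: 88   i=1: 401   i=2: 324   i=3: 36
  i=4: 4   i=5: 224   i=6: 472   i=7: 276
  i=8: 366   i=9: 376   i=10: 433   i=11: 104
  i=12: 291
Match at i=12, j=15: x = 12·16 + 15 = 207.

207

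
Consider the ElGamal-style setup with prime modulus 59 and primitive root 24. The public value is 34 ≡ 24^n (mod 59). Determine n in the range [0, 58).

Baby-step giant-step with m = ceil(sqrt(58)) = 8.
Baby table (24^j mod 59 for j=0..7):
  0:1  1:24  2:45  3:18  4:19  5:43  6:29  7:47
Giant step factor: 24^(-8) ≡ 17 (mod 59).
Scan 34·17^i mod 59 for i = 0, 1, …:
  i=0: 34   i=1: 47
Match at i=1, j=7: n = 1·8 + 7 = 15.

15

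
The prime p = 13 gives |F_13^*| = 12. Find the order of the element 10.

The order of 10 must divide p − 1 = 12 = 2^2 · 3.
Divisors: 1, 2, 3, 4, 6, 12.
Check each in increasing order: 10^1 ≡ 10;  10^2 ≡ 9;  10^3 ≡ 12;  10^4 ≡ 3;  10^6 ≡ 1.
Smallest exponent giving 1 is 6.

6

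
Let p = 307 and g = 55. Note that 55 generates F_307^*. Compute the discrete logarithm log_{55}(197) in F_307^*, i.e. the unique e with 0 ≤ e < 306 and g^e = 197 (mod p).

295

Baby-step giant-step with m = ceil(sqrt(306)) = 18.
Baby table (55^j mod 307 for j=0..17):
  0:1  1:55  2:262  3:288  4:183  5:241  6:54  7:207
  8:26  9:202  10:58  11:120  12:153  13:126  14:176  15:163
  16:62  17:33
Giant step factor: 55^(-18) ≡ 216 (mod 307).
Scan 197·216^i mod 307 for i = 0, 1, …:
  i=0: 197   i=1: 186   i=2: 266   i=3: 47
  i=4: 21   i=5: 238   i=6: 139   i=7: 245
  i=8: 116   i=9: 189     …   i=15: 244
  i=16: 207
Match at i=16, j=7: e = 16·18 + 7 = 295.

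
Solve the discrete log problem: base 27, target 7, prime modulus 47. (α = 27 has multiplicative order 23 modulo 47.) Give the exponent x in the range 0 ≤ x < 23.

22

Successive powers of 27 modulo 47:
  27^0=1  27^1=27  27^2=24  27^3=37  27^4=12  27^5=42
  27^6=6  27^7=21  27^8=3  27^9=34  27^10=25  27^11=17
  27^12=36  27^13=32  27^14=18  27^15=16  27^16=9  27^17=8
  27^18=28  27^19=4  27^20=14  27^21=2  27^22=7
So 27^22 ≡ 7 (mod 47), giving x = 22.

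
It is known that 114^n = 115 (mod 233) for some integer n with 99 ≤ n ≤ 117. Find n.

109

Compute 114^99 mod 233 = 194, then multiply by 114 repeatedly:
  114^99=194  114^100=214  114^101=164  114^102=56  114^103=93
  114^104=117  114^105=57  114^106=207  114^107=65  114^108=187
  114^109=115
Found 115 at exponent 109.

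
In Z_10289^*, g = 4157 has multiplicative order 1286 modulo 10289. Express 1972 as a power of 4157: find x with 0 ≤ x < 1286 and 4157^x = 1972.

Baby-step giant-step with m = ceil(sqrt(1286)) = 36.
Baby table (4157^j mod 10289 for j=0..35):
  0:1  1:4157  2:5418  3:5  4:207  5:6512  6:25  7:1035
  8:1693  9:125  10:5175  11:8465  12:625  13:5297  14:1169  15:3125
  16:5907  17:5845  18:5336  19:8957  20:8647  21:6102  22:3629  23:2079
  24:9932  25:7856  26:106  27:8504  28:8413  29:530  30:1364  31:909
  32:2650  33:6820  34:4545  35:2961
Giant step factor: 4157^(-36) ≡ 8144 (mod 10289).
Scan 1972·8144^i mod 10289 for i = 0, 1, …:
  i=0: 1972   i=1: 9128   i=2: 407   i=3: 1550
  i=4: 8886   i=5: 5047   i=6: 8502   i=7: 5607
  i=8: 826   i=9: 8227     …   i=33: 538
  i=34: 8647
Match at i=34, j=20: x = 34·36 + 20 = 1244.

1244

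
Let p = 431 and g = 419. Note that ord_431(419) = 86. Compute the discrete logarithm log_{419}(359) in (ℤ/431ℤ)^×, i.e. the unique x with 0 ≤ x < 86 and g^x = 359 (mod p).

Baby-step giant-step with m = ceil(sqrt(86)) = 10.
Baby table (419^j mod 431 for j=0..9):
  0:1  1:419  2:144  3:427  4:48  5:286  6:16  7:239
  8:149  9:367
Giant step factor: 419^(-10) ≡ 243 (mod 431).
Scan 359·243^i mod 431 for i = 0, 1, …:
  i=0: 359   i=1: 175   i=2: 287   i=3: 350
  i=4: 143   i=5: 269   i=6: 286
Match at i=6, j=5: x = 6·10 + 5 = 65.

65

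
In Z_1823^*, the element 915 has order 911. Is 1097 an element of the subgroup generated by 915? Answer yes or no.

no

1097 ∈ ⟨915⟩ iff 1097^911 ≡ 1 (mod 1823), since |⟨915⟩| = 911.
1097^911 mod 1823 = 1822.
Since 1822 ≠ 1, 1097 does not lie in the subgroup.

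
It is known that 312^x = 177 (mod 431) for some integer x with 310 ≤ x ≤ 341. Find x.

Compute 312^310 mod 431 = 64, then multiply by 312 repeatedly:
  312^310=64  312^311=142  312^312=342  312^313=247  312^314=346
  312^315=202  312^316=98  312^317=406  312^318=389  312^319=257
  312^320=18  312^321=13  312^322=177
Found 177 at exponent 322.

322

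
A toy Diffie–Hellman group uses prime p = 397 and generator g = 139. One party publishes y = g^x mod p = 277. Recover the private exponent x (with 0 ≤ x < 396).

114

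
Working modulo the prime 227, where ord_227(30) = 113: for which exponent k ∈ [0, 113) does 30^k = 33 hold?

87

Baby-step giant-step with m = ceil(sqrt(113)) = 11.
Baby table (30^j mod 227 for j=0..10):
  0:1  1:30  2:219  3:214  4:64  5:104  6:169  7:76
  8:10  9:73  10:147
Giant step factor: 30^(-11) ≡ 110 (mod 227).
Scan 33·110^i mod 227 for i = 0, 1, …:
  i=0: 33   i=1: 225   i=2: 7   i=3: 89
  i=4: 29   i=5: 12   i=6: 185   i=7: 147
Match at i=7, j=10: k = 7·11 + 10 = 87.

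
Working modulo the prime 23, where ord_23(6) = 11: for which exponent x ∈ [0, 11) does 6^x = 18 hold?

8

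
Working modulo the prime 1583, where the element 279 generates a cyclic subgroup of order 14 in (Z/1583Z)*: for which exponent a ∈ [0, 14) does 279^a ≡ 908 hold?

Successive powers of 279 modulo 1583:
  279^0=1  279^1=279  279^2=274  279^3=462  279^4=675  279^5=1531
  279^6=1322  279^7=1582  279^8=1304  279^9=1309  279^10=1121  279^11=908
So 279^11 ≡ 908 (mod 1583), giving a = 11.

11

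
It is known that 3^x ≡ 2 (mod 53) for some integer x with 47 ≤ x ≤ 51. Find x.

49

Compute 3^47 mod 53 = 12, then multiply by 3 repeatedly:
  3^47=12  3^48=36  3^49=2
Found 2 at exponent 49.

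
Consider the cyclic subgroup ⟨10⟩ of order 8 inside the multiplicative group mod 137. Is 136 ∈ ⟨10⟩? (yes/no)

⟨10⟩ has order 8; its elements mod 137 are {1, 10, 37, 41, 96, 100, 127, 136}.
136 is in this set.

yes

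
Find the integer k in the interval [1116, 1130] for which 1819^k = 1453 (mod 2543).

1126

Compute 1819^1116 mod 2543 = 1858, then multiply by 1819 repeatedly:
  1819^1116=1858  1819^1117=55  1819^1118=868  1819^1119=2232  1819^1120=1380
  1819^1121=279  1819^1122=1444  1819^1123=2260  1819^1124=1452  1819^1125=1554
  1819^1126=1453
Found 1453 at exponent 1126.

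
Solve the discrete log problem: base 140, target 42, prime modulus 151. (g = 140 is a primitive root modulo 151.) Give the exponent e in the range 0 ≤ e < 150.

Baby-step giant-step with m = ceil(sqrt(150)) = 13.
Baby table (140^j mod 151 for j=0..12):
  0:1  1:140  2:121  3:28  4:145  5:66  6:29  7:134
  8:36  9:57  10:128  11:102  12:86
Giant step factor: 140^(-13) ≡ 117 (mod 151).
Scan 42·117^i mod 151 for i = 0, 1, …:
  i=0: 42   i=1: 82   i=2: 81   i=3: 115
  i=4: 16   i=5: 60   i=6: 74   i=7: 51
  i=8: 78   i=9: 66
Match at i=9, j=5: e = 9·13 + 5 = 122.

122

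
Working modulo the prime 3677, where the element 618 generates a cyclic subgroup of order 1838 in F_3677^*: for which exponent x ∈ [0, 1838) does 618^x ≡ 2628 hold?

1565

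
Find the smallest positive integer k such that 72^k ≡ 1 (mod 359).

The order of 72 must divide p − 1 = 358 = 2 · 179.
Divisors: 1, 2, 179, 358.
Check each in increasing order: 72^1 ≡ 72;  72^2 ≡ 158;  72^179 ≡ 1.
Smallest exponent giving 1 is 179.

179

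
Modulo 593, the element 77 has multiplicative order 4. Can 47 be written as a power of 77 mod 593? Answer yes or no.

no

⟨77⟩ has order 4; its elements mod 593 are {1, 77, 516, 592}.
47 is not in this set.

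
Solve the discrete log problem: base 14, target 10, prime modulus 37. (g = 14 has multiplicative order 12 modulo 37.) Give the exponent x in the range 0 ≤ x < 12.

Successive powers of 14 modulo 37:
  14^0=1  14^1=14  14^2=11  14^3=6  14^4=10
So 14^4 ≡ 10 (mod 37), giving x = 4.

4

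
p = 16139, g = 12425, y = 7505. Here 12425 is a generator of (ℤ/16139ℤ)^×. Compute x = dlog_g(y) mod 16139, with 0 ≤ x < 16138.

Baby-step giant-step with m = ceil(sqrt(16138)) = 128.
Baby table (12425^j mod 16139 for j=0..127):
  0:1  1:12425  2:11090  3:14607  4:8920  5:4487  6:6869  7:4293
  8:1130  9:15459  10:7836  11:11852  12:8864  13:2664  14:15250  15:9390
  16:1919  17:6272  18:10508  19:13529  20:10140  21:8466  22:12187  23:7377
  24:5844  25:2339  26:11875  27:4137  28:15649  29:12292  30:4743  31:8286
  32:2869  33:12413  34:7241  35:10639  36:11165  37:10420  38:1442  39:2560
  40:14170  41:1899  42:15996  43:14654  44:11891  45:9269  46:15560  47:3919
  48:2212  49:15522  50:15939  51:406  52:9182  53:15898  54:7429  55:6384
  56:14154  57:12906  58:16085  59:6888  60:14422  61:2033  62:2490  63:15926
  64:271  65:10263  66:3536  67:4442  68:12609  69:5552  70:5514  71:1395
  72:15728  73:9388  74:9347  75:231  76:13572  77:11828  78:1166  79:10867
  80:3601  81:5117  82:7204  83:2806  84:4310  85:2548  86:10321  87:14070
  88:2102  89:4448  90:6464  91:7536  92:12461  93:6498  94:10372  95:2185
  96:2827  97:7011  98:9492  99:10427  100:7722  101:15634  102:3446  103:15922
  104:15127  105:14320  106:9664  107:1040  108:10800  109:10354  110:4481  111:13014
  112:2309  113:10322  114:10356  115:13192  116:2916  117:15384  118:12023  119:3191
  120:10791  121:11502  122:1505  123:10663  124:2724  125:2217  126:13091  127:6833
Giant step factor: 12425^(-128) ≡ 2454 (mod 16139).
Scan 7505·2454^i mod 16139 for i = 0, 1, …:
  i=0: 7505   i=1: 2671   i=2: 2200   i=3: 8374
  i=4: 4849   i=5: 5003   i=6: 11722   i=7: 6090
  i=8: 146   i=9: 3226     …   i=106: 4166
  i=107: 7377
Match at i=107, j=23: x = 107·128 + 23 = 13719.

13719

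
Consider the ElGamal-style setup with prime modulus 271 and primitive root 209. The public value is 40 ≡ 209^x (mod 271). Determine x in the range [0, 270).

Baby-step giant-step with m = ceil(sqrt(270)) = 17.
Baby table (209^j mod 271 for j=0..16):
  0:1  1:209  2:50  3:152  4:61  5:12  6:69  7:58
  8:198  9:190  10:144  11:15  12:154  13:208  14:112  15:102
  16:180
Giant step factor: 209^(-17) ≡ 94 (mod 271).
Scan 40·94^i mod 271 for i = 0, 1, …:
  i=0: 40   i=1: 237   i=2: 56   i=3: 115
  i=4: 241   i=5: 161   i=6: 229   i=7: 117
  i=8: 158   i=9: 218     …   i=14: 78
  i=15: 15
Match at i=15, j=11: x = 15·17 + 11 = 266.

266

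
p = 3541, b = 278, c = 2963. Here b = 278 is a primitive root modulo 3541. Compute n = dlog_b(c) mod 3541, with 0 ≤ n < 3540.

Baby-step giant-step with m = ceil(sqrt(3540)) = 60.
Baby table (278^j mod 3541 for j=0..59):
  0:1  1:278  2:2923  3:1705  4:3037  5:1528  6:3405  7:1143
  8:2605  9:1826  10:1265  11:1111  12:791  13:356  14:3361  15:3075
  16:1469  17:1167  18:2195  19:1158  20:3234  21:3179  22:2053  23:633
  24:2465  25:1857  26:2801  27:3199  28:531  29:2437  30:1155  31:2400
  32:1492  33:479  34:2145  35:1422  36:2265  37:2913  38:2466  39:2135
  40:2183  41:1363  42:27  43:424  44:1019  45:2  46:556  47:2305
  48:3410  49:2533  50:3056  51:3269  52:2286  53:1669  54:111  55:2530
  56:2222  57:1582  58:712  59:3181
Giant step factor: 278^(-60) ≡ 1174 (mod 3541).
Scan 2963·1174^i mod 3541 for i = 0, 1, …:
  i=0: 2963   i=1: 1300   i=2: 29   i=3: 2177
  i=4: 2737   i=5: 1551   i=6: 800   i=7: 835
  i=8: 2974   i=9: 50     …   i=24: 2173
  i=25: 1582
Match at i=25, j=57: n = 25·60 + 57 = 1557.

1557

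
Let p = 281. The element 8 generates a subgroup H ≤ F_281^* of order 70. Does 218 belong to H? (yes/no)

218 ∈ ⟨8⟩ iff 218^70 ≡ 1 (mod 281), since |⟨8⟩| = 70.
218^70 mod 281 = 1.
Since 1 = 1, 218 lies in the subgroup.

yes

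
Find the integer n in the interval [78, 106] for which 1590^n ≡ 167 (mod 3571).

85

Compute 1590^78 mod 3571 = 1473, then multiply by 1590 repeatedly:
  1590^78=1473  1590^79=3065  1590^80=2506  1590^81=2875  1590^82=370
  1590^83=2656  1590^84=2118  1590^85=167
Found 167 at exponent 85.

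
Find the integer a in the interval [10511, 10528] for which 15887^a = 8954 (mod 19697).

10511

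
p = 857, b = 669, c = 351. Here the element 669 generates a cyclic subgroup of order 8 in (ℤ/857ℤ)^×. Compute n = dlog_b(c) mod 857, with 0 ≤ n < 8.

7

Successive powers of 669 modulo 857:
  669^0=1  669^1=669  669^2=207  669^3=506  669^4=856  669^5=188
  669^6=650  669^7=351
So 669^7 ≡ 351 (mod 857), giving n = 7.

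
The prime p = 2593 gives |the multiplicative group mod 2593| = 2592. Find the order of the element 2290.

The order of 2290 must divide p − 1 = 2592 = 2^5 · 3^4.
Divisors: 1, 2, 3, 4, 6, 8, 9, 12, 16, 18, 24, 27, 32, 36, 48, 54, 72, 81, 96, 108, 144, 162, 216, 288, 324, 432, 648, 864, 1296, 2592.
Check each in increasing order: 2290^1 ≡ 2290;  2290^2 ≡ 1054;  2290^3 ≡ 2170;  2290^4 ≡ 1112;  2290^6 ≡ 12;  2290^8 ≡ 2276;  2290^9 ≡ 110;  2290^12 ≡ 144;  2290^16 ≡ 1955;  2290^18 ≡ 1728;  2290^24 ≡ 2585;  2290^27 ≡ 791;  2290^32 ≡ 2536;  2290^36 ≡ 1441;  2290^48 ≡ 64;  2290^54 ≡ 768;  2290^72 ≡ 2081;  2290^81 ≡ 726;  2290^96 ≡ 1503;  2290^108 ≡ 1213;  2290^144 ≡ 251;  2290^162 ≡ 697;  2290^216 ≡ 1138;  2290^288 ≡ 769;  2290^324 ≡ 918;  2290^432 ≡ 1137;  2290^648 ≡ 2592;  2290^864 ≡ 1455;  2290^1296 ≡ 1.
Smallest exponent giving 1 is 1296.

1296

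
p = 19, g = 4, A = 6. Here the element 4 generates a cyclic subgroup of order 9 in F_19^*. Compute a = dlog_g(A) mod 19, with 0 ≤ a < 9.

Successive powers of 4 modulo 19:
  4^0=1  4^1=4  4^2=16  4^3=7  4^4=9  4^5=17
  4^6=11  4^7=6
So 4^7 ≡ 6 (mod 19), giving a = 7.

7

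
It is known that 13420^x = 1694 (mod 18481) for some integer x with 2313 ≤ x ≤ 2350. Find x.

2330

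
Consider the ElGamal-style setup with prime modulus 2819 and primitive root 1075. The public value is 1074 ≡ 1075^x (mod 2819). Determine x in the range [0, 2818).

2713

Baby-step giant-step with m = ceil(sqrt(2818)) = 54.
Baby table (1075^j mod 2819 for j=0..53):
  0:1  1:1075  2:2654  3:222  4:1854  5:17  6:1361  7:14
  8:955  9:509  10:289  11:585  12:238  13:2140  14:196  15:2094
  16:1488  17:1227  18:2552  19:513  20:1770  21:2744  22:1126  23:1099
  24:264  25:1900  26:1544  27:2228  28:1769  29:1669  30:1291  31:877
  32:1229  33:1883  34:183  35:2214  36:814  37:1160  38:1002  39:292
  40:991  41:2562  42:2806  43:120  44:2145  45:2752  46:1269  47:2598
  48:2040  49:2637  50:1680  51:1840  52:1881  53:852
Giant step factor: 1075^(-54) ≡ 41 (mod 2819).
Scan 1074·41^i mod 2819 for i = 0, 1, …:
  i=0: 1074   i=1: 1749   i=2: 1234   i=3: 2671
  i=4: 2389   i=5: 2103   i=6: 1653   i=7: 117
  i=8: 1978   i=9: 2166     …   i=49: 671
  i=50: 2140
Match at i=50, j=13: x = 50·54 + 13 = 2713.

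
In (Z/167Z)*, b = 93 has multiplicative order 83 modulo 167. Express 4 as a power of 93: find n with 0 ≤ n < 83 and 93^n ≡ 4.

Baby-step giant-step with m = ceil(sqrt(83)) = 10.
Baby table (93^j mod 167 for j=0..9):
  0:1  1:93  2:132  3:85  4:56  5:31  6:44  7:84
  8:130  9:66
Giant step factor: 93^(-10) ≡ 57 (mod 167).
Scan 4·57^i mod 167 for i = 0, 1, …:
  i=0: 4   i=1: 61   i=2: 137   i=3: 127
  i=4: 58   i=5: 133   i=6: 66
Match at i=6, j=9: n = 6·10 + 9 = 69.

69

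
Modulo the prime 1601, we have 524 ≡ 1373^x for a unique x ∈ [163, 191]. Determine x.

175

Compute 1373^163 mod 1601 = 217, then multiply by 1373 repeatedly:
  1373^163=217  1373^164=155  1373^165=1483  1373^166=1288  1373^167=920
  1373^168=1572  1373^169=208  1373^170=606  1373^171=1119  1373^172=1028
  1373^173=963  1373^174=1374  1373^175=524
Found 524 at exponent 175.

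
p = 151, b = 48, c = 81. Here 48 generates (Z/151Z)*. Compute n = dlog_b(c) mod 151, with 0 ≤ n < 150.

84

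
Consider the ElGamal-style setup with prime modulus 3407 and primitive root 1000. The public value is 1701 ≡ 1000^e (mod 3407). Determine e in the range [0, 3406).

Baby-step giant-step with m = ceil(sqrt(3406)) = 59.
Baby table (1000^j mod 3407 for j=0..58):
  0:1  1:1000  2:1749  3:1209  4:2922  5:2201  6:78  7:3046
  8:142  9:2313  10:3054  11:1328  12:2677  13:2505  14:855  15:3250
  16:3129  17:1374  18:979  19:1191  20:1957  21:1382  22:2165  23:1555
  24:1408  25:909  26:2738  27:2179  28:1927  29:2045  30:800  31:2762
  32:2330  33:3019  34:398  35:2788  36:1074  37:795  38:1169  39:399
  40:381  41:2823  42:2004  43:684  44:2600  45:459  46:2462  47:2146
  48:2997  49:2247  50:1787  51:1732  52:1244  53:445  54:2090  55:1509
  56:3106  57:2223  58:1636
Giant step factor: 1000^(-59) ≡ 1794 (mod 3407).
Scan 1701·1794^i mod 3407 for i = 0, 1, …:
  i=0: 1701   i=1: 2329   i=2: 1244
Match at i=2, j=52: e = 2·59 + 52 = 170.

170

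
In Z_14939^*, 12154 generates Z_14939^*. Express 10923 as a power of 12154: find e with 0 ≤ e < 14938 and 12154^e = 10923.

7013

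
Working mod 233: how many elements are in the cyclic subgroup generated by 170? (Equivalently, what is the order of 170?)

58

The order of 170 must divide p − 1 = 232 = 2^3 · 29.
Divisors: 1, 2, 4, 8, 29, 58, 116, 232.
Check each in increasing order: 170^1 ≡ 170;  170^2 ≡ 8;  170^4 ≡ 64;  170^8 ≡ 135;  170^29 ≡ 232;  170^58 ≡ 1.
Smallest exponent giving 1 is 58.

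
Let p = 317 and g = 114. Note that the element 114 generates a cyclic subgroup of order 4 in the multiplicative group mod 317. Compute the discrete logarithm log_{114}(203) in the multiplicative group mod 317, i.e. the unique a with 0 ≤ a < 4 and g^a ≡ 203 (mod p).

3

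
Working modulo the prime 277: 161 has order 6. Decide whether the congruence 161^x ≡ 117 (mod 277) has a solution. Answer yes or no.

⟨161⟩ has order 6; its elements mod 277 are {1, 116, 117, 160, 161, 276}.
117 is in this set.

yes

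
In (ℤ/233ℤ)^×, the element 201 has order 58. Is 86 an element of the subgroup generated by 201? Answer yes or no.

no

86 ∈ ⟨201⟩ iff 86^58 ≡ 1 (mod 233), since |⟨201⟩| = 58.
86^58 mod 233 = 144.
Since 144 ≠ 1, 86 does not lie in the subgroup.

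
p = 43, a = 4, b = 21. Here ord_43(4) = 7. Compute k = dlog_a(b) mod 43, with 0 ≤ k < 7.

3

Successive powers of 4 modulo 43:
  4^0=1  4^1=4  4^2=16  4^3=21
So 4^3 ≡ 21 (mod 43), giving k = 3.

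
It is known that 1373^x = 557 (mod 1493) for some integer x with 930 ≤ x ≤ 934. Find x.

Compute 1373^930 mod 1493 = 306, then multiply by 1373 repeatedly:
  1373^930=306  1373^931=605  1373^932=557
Found 557 at exponent 932.

932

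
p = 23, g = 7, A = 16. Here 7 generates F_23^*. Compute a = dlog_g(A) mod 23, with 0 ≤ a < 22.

12

Successive powers of 7 modulo 23:
  7^0=1  7^1=7  7^2=3  7^3=21  7^4=9  7^5=17
  7^6=4  7^7=5  7^8=12  7^9=15  7^10=13  7^11=22
  7^12=16
So 7^12 ≡ 16 (mod 23), giving a = 12.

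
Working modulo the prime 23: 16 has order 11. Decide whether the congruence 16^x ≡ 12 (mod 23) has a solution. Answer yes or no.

12 ∈ ⟨16⟩ iff 12^11 ≡ 1 (mod 23), since |⟨16⟩| = 11.
12^11 mod 23 = 1.
Since 1 = 1, 12 lies in the subgroup.

yes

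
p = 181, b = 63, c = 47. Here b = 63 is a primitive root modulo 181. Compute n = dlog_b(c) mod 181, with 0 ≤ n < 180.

Baby-step giant-step with m = ceil(sqrt(180)) = 14.
Baby table (63^j mod 181 for j=0..13):
  0:1  1:63  2:168  3:86  4:169  5:149  6:156  7:54
  8:144  9:22  10:119  11:76  12:82  13:98
Giant step factor: 63^(-14) ≡ 172 (mod 181).
Scan 47·172^i mod 181 for i = 0, 1, …:
  i=0: 47   i=1: 120   i=2: 6   i=3: 127
  i=4: 124   i=5: 151   i=6: 89   i=7: 104
  i=8: 150   i=9: 98
Match at i=9, j=13: n = 9·14 + 13 = 139.

139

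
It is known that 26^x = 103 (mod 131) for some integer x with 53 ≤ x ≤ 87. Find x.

Compute 26^53 mod 131 = 14, then multiply by 26 repeatedly:
  26^53=14  26^54=102  26^55=32  26^56=46  26^57=17
  26^58=49  26^59=95  26^60=112  26^61=30  26^62=125
  26^63=106  26^64=5  26^65=130  26^66=105  26^67=110
  26^68=109  26^69=83  26^70=62  26^71=40  26^72=123
  26^73=54  26^74=94  26^75=86  26^76=9  26^77=103
Found 103 at exponent 77.

77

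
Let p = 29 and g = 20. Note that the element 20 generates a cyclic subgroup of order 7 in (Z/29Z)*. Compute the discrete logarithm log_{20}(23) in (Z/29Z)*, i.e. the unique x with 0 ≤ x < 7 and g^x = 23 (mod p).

2

Successive powers of 20 modulo 29:
  20^0=1  20^1=20  20^2=23
So 20^2 ≡ 23 (mod 29), giving x = 2.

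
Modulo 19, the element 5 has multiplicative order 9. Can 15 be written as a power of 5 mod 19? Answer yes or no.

no

⟨5⟩ has order 9; its elements mod 19 are {1, 4, 5, 6, 7, 9, 11, 16, 17}.
15 is not in this set.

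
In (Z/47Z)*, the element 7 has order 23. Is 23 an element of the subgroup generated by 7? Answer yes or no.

⟨7⟩ has order 23; its elements mod 47 are {1, 2, 3, 4, 6, 7, 8, 9, 12, 14, 16, 17, 18, 21, 24, 25, 27, 28, 32, 34, 36, 37, 42}.
23 is not in this set.

no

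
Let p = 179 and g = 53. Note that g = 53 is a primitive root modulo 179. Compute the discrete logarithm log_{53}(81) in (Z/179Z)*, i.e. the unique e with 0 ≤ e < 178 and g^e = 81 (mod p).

58

Baby-step giant-step with m = ceil(sqrt(178)) = 14.
Baby table (53^j mod 179 for j=0..13):
  0:1  1:53  2:124  3:128  4:161  5:120  6:95  7:23
  8:145  9:167  10:80  11:123  12:75  13:37
Giant step factor: 53^(-14) ≡ 67 (mod 179).
Scan 81·67^i mod 179 for i = 0, 1, …:
  i=0: 81   i=1: 57   i=2: 60   i=3: 82
  i=4: 124
Match at i=4, j=2: e = 4·14 + 2 = 58.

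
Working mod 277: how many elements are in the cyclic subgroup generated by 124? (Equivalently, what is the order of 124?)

276

The order of 124 must divide p − 1 = 276 = 2^2 · 3 · 23.
Divisors: 1, 2, 3, 4, 6, 12, 23, 46, 69, 92, 138, 276.
Check each in increasing order: 124^1 ≡ 124;  124^2 ≡ 141;  124^3 ≡ 33;  124^4 ≡ 214;  124^6 ≡ 258;  124^12 ≡ 84;  124^23 ≡ 182;  124^46 ≡ 161;  124^69 ≡ 217;  124^92 ≡ 160;  124^138 ≡ 276;  124^276 ≡ 1.
Smallest exponent giving 1 is 276.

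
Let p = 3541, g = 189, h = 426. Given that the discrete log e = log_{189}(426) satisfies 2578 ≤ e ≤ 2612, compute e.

Compute 189^2578 mod 3541 = 3256, then multiply by 189 repeatedly:
  189^2578=3256  189^2579=2791  189^2580=3431  189^2581=456  189^2582=1200
  189^2583=176  189^2584=1395  189^2585=1621  189^2586=1843  189^2587=1309
  189^2588=3072  189^2589=3425  189^2590=2863  189^2591=2875  189^2592=1602
  189^2593=1793  189^2594=2482  189^2595=1686  189^2596=3505  189^2597=278
  189^2598=2968  189^2599=1474  189^2600=2388  189^2601=1625  189^2602=2599
  189^2603=2553  189^2604=941  189^2605=799  189^2606=2289  189^2607=619
  189^2608=138  189^2609=1295  189^2610=426
Found 426 at exponent 2610.

2610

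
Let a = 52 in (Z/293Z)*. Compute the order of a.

292

The order of 52 must divide p − 1 = 292 = 2^2 · 73.
Divisors: 1, 2, 4, 73, 146, 292.
Check each in increasing order: 52^1 ≡ 52;  52^2 ≡ 67;  52^4 ≡ 94;  52^73 ≡ 138;  52^146 ≡ 292;  52^292 ≡ 1.
Smallest exponent giving 1 is 292.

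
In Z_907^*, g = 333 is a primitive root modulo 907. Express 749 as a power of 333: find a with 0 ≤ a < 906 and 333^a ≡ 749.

Baby-step giant-step with m = ceil(sqrt(906)) = 31.
Baby table (333^j mod 907 for j=0..30):
  0:1  1:333  2:235  3:253  4:805  5:500  6:519  7:497
  8:427  9:699  10:575  11:98  12:889  13:355  14:305  15:888
  16:22  17:70  18:635  19:124  20:477  21:116  22:534  23:50
  24:324  25:866  26:859  27:342  28:511  29:554  30:361
Giant step factor: 333^(-31) ≡ 115 (mod 907).
Scan 749·115^i mod 907 for i = 0, 1, …:
  i=0: 749   i=1: 877   i=2: 178   i=3: 516
  i=4: 385   i=5: 739   i=6: 634   i=7: 350
  i=8: 342
Match at i=8, j=27: a = 8·31 + 27 = 275.

275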